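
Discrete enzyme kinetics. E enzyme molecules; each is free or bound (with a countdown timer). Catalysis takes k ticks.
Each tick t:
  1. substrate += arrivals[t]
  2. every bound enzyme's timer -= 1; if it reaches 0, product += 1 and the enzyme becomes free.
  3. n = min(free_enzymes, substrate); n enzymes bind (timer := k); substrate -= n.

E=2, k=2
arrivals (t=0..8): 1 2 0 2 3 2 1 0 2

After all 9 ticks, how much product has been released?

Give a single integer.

Answer: 7

Derivation:
t=0: arr=1 -> substrate=0 bound=1 product=0
t=1: arr=2 -> substrate=1 bound=2 product=0
t=2: arr=0 -> substrate=0 bound=2 product=1
t=3: arr=2 -> substrate=1 bound=2 product=2
t=4: arr=3 -> substrate=3 bound=2 product=3
t=5: arr=2 -> substrate=4 bound=2 product=4
t=6: arr=1 -> substrate=4 bound=2 product=5
t=7: arr=0 -> substrate=3 bound=2 product=6
t=8: arr=2 -> substrate=4 bound=2 product=7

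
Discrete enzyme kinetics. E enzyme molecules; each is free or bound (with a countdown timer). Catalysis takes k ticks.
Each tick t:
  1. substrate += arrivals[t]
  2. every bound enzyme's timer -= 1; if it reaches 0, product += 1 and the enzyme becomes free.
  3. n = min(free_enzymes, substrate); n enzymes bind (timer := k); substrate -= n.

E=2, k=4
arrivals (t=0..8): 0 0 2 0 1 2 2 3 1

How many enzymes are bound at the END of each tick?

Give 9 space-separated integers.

t=0: arr=0 -> substrate=0 bound=0 product=0
t=1: arr=0 -> substrate=0 bound=0 product=0
t=2: arr=2 -> substrate=0 bound=2 product=0
t=3: arr=0 -> substrate=0 bound=2 product=0
t=4: arr=1 -> substrate=1 bound=2 product=0
t=5: arr=2 -> substrate=3 bound=2 product=0
t=6: arr=2 -> substrate=3 bound=2 product=2
t=7: arr=3 -> substrate=6 bound=2 product=2
t=8: arr=1 -> substrate=7 bound=2 product=2

Answer: 0 0 2 2 2 2 2 2 2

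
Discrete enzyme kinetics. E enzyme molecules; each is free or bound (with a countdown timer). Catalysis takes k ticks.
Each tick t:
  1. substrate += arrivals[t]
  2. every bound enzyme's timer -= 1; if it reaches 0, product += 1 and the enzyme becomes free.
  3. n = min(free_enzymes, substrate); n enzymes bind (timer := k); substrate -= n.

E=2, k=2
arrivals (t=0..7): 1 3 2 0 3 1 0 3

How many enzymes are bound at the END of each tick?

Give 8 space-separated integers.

t=0: arr=1 -> substrate=0 bound=1 product=0
t=1: arr=3 -> substrate=2 bound=2 product=0
t=2: arr=2 -> substrate=3 bound=2 product=1
t=3: arr=0 -> substrate=2 bound=2 product=2
t=4: arr=3 -> substrate=4 bound=2 product=3
t=5: arr=1 -> substrate=4 bound=2 product=4
t=6: arr=0 -> substrate=3 bound=2 product=5
t=7: arr=3 -> substrate=5 bound=2 product=6

Answer: 1 2 2 2 2 2 2 2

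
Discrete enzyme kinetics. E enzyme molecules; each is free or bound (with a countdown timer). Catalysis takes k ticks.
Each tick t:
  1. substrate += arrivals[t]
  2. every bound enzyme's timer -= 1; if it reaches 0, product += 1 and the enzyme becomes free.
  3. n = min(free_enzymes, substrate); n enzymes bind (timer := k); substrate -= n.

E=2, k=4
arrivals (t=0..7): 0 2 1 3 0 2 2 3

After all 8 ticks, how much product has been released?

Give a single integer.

t=0: arr=0 -> substrate=0 bound=0 product=0
t=1: arr=2 -> substrate=0 bound=2 product=0
t=2: arr=1 -> substrate=1 bound=2 product=0
t=3: arr=3 -> substrate=4 bound=2 product=0
t=4: arr=0 -> substrate=4 bound=2 product=0
t=5: arr=2 -> substrate=4 bound=2 product=2
t=6: arr=2 -> substrate=6 bound=2 product=2
t=7: arr=3 -> substrate=9 bound=2 product=2

Answer: 2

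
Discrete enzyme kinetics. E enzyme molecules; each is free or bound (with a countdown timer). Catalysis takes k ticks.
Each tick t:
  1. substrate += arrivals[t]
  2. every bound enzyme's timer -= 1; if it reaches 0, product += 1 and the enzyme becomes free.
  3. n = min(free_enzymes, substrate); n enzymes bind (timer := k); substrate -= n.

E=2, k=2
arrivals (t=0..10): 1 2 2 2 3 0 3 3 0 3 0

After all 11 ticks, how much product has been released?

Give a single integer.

Answer: 9

Derivation:
t=0: arr=1 -> substrate=0 bound=1 product=0
t=1: arr=2 -> substrate=1 bound=2 product=0
t=2: arr=2 -> substrate=2 bound=2 product=1
t=3: arr=2 -> substrate=3 bound=2 product=2
t=4: arr=3 -> substrate=5 bound=2 product=3
t=5: arr=0 -> substrate=4 bound=2 product=4
t=6: arr=3 -> substrate=6 bound=2 product=5
t=7: arr=3 -> substrate=8 bound=2 product=6
t=8: arr=0 -> substrate=7 bound=2 product=7
t=9: arr=3 -> substrate=9 bound=2 product=8
t=10: arr=0 -> substrate=8 bound=2 product=9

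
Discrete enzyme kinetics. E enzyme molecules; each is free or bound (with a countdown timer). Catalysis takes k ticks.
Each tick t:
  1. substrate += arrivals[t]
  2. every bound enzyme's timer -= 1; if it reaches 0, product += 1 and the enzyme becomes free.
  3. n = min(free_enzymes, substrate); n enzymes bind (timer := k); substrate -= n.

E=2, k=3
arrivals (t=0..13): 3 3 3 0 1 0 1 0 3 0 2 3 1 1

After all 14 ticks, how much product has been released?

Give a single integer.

Answer: 8

Derivation:
t=0: arr=3 -> substrate=1 bound=2 product=0
t=1: arr=3 -> substrate=4 bound=2 product=0
t=2: arr=3 -> substrate=7 bound=2 product=0
t=3: arr=0 -> substrate=5 bound=2 product=2
t=4: arr=1 -> substrate=6 bound=2 product=2
t=5: arr=0 -> substrate=6 bound=2 product=2
t=6: arr=1 -> substrate=5 bound=2 product=4
t=7: arr=0 -> substrate=5 bound=2 product=4
t=8: arr=3 -> substrate=8 bound=2 product=4
t=9: arr=0 -> substrate=6 bound=2 product=6
t=10: arr=2 -> substrate=8 bound=2 product=6
t=11: arr=3 -> substrate=11 bound=2 product=6
t=12: arr=1 -> substrate=10 bound=2 product=8
t=13: arr=1 -> substrate=11 bound=2 product=8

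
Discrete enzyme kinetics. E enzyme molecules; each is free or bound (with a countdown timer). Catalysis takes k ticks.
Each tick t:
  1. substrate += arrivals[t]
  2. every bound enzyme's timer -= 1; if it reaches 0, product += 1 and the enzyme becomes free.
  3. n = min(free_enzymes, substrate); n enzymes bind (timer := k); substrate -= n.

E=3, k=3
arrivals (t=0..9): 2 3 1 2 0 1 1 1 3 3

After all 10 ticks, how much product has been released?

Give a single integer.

Answer: 8

Derivation:
t=0: arr=2 -> substrate=0 bound=2 product=0
t=1: arr=3 -> substrate=2 bound=3 product=0
t=2: arr=1 -> substrate=3 bound=3 product=0
t=3: arr=2 -> substrate=3 bound=3 product=2
t=4: arr=0 -> substrate=2 bound=3 product=3
t=5: arr=1 -> substrate=3 bound=3 product=3
t=6: arr=1 -> substrate=2 bound=3 product=5
t=7: arr=1 -> substrate=2 bound=3 product=6
t=8: arr=3 -> substrate=5 bound=3 product=6
t=9: arr=3 -> substrate=6 bound=3 product=8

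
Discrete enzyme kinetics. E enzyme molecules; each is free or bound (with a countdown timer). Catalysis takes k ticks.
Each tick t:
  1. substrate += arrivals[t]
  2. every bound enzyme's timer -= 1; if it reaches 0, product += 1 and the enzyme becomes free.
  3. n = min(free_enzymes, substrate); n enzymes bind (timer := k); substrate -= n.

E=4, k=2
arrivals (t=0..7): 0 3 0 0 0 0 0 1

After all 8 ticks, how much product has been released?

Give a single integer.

t=0: arr=0 -> substrate=0 bound=0 product=0
t=1: arr=3 -> substrate=0 bound=3 product=0
t=2: arr=0 -> substrate=0 bound=3 product=0
t=3: arr=0 -> substrate=0 bound=0 product=3
t=4: arr=0 -> substrate=0 bound=0 product=3
t=5: arr=0 -> substrate=0 bound=0 product=3
t=6: arr=0 -> substrate=0 bound=0 product=3
t=7: arr=1 -> substrate=0 bound=1 product=3

Answer: 3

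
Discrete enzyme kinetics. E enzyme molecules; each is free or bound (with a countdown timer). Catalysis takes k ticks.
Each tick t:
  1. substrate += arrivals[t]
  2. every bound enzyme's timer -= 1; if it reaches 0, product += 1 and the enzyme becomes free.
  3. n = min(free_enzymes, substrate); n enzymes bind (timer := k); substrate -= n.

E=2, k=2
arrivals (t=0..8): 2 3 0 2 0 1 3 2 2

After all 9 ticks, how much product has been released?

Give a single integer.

Answer: 8

Derivation:
t=0: arr=2 -> substrate=0 bound=2 product=0
t=1: arr=3 -> substrate=3 bound=2 product=0
t=2: arr=0 -> substrate=1 bound=2 product=2
t=3: arr=2 -> substrate=3 bound=2 product=2
t=4: arr=0 -> substrate=1 bound=2 product=4
t=5: arr=1 -> substrate=2 bound=2 product=4
t=6: arr=3 -> substrate=3 bound=2 product=6
t=7: arr=2 -> substrate=5 bound=2 product=6
t=8: arr=2 -> substrate=5 bound=2 product=8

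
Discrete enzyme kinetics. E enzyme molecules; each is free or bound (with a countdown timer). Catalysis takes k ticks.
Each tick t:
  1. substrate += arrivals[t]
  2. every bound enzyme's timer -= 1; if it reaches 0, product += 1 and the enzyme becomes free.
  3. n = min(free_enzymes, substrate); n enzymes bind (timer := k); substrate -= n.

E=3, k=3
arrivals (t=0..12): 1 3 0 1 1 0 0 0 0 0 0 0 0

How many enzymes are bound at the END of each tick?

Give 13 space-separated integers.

Answer: 1 3 3 3 3 3 2 0 0 0 0 0 0

Derivation:
t=0: arr=1 -> substrate=0 bound=1 product=0
t=1: arr=3 -> substrate=1 bound=3 product=0
t=2: arr=0 -> substrate=1 bound=3 product=0
t=3: arr=1 -> substrate=1 bound=3 product=1
t=4: arr=1 -> substrate=0 bound=3 product=3
t=5: arr=0 -> substrate=0 bound=3 product=3
t=6: arr=0 -> substrate=0 bound=2 product=4
t=7: arr=0 -> substrate=0 bound=0 product=6
t=8: arr=0 -> substrate=0 bound=0 product=6
t=9: arr=0 -> substrate=0 bound=0 product=6
t=10: arr=0 -> substrate=0 bound=0 product=6
t=11: arr=0 -> substrate=0 bound=0 product=6
t=12: arr=0 -> substrate=0 bound=0 product=6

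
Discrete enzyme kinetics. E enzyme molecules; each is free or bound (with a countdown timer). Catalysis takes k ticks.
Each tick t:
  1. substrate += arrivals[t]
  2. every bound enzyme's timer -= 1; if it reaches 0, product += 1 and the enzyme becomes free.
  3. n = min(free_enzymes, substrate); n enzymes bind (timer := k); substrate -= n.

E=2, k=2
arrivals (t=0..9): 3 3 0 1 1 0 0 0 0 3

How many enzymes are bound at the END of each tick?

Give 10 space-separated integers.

t=0: arr=3 -> substrate=1 bound=2 product=0
t=1: arr=3 -> substrate=4 bound=2 product=0
t=2: arr=0 -> substrate=2 bound=2 product=2
t=3: arr=1 -> substrate=3 bound=2 product=2
t=4: arr=1 -> substrate=2 bound=2 product=4
t=5: arr=0 -> substrate=2 bound=2 product=4
t=6: arr=0 -> substrate=0 bound=2 product=6
t=7: arr=0 -> substrate=0 bound=2 product=6
t=8: arr=0 -> substrate=0 bound=0 product=8
t=9: arr=3 -> substrate=1 bound=2 product=8

Answer: 2 2 2 2 2 2 2 2 0 2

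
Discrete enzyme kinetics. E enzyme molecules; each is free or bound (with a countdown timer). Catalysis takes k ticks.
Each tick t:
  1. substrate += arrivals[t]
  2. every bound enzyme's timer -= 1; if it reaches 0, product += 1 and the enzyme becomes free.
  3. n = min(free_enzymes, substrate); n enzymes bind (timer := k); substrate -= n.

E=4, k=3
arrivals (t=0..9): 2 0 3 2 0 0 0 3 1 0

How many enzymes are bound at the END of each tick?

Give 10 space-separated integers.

Answer: 2 2 4 4 4 3 1 4 4 4

Derivation:
t=0: arr=2 -> substrate=0 bound=2 product=0
t=1: arr=0 -> substrate=0 bound=2 product=0
t=2: arr=3 -> substrate=1 bound=4 product=0
t=3: arr=2 -> substrate=1 bound=4 product=2
t=4: arr=0 -> substrate=1 bound=4 product=2
t=5: arr=0 -> substrate=0 bound=3 product=4
t=6: arr=0 -> substrate=0 bound=1 product=6
t=7: arr=3 -> substrate=0 bound=4 product=6
t=8: arr=1 -> substrate=0 bound=4 product=7
t=9: arr=0 -> substrate=0 bound=4 product=7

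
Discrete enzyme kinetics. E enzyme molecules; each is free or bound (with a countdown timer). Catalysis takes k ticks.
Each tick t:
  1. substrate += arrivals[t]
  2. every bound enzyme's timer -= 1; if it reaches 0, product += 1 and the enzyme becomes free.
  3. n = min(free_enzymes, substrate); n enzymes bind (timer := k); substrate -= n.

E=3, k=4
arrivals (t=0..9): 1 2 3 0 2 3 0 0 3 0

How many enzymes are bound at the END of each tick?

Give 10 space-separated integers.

Answer: 1 3 3 3 3 3 3 3 3 3

Derivation:
t=0: arr=1 -> substrate=0 bound=1 product=0
t=1: arr=2 -> substrate=0 bound=3 product=0
t=2: arr=3 -> substrate=3 bound=3 product=0
t=3: arr=0 -> substrate=3 bound=3 product=0
t=4: arr=2 -> substrate=4 bound=3 product=1
t=5: arr=3 -> substrate=5 bound=3 product=3
t=6: arr=0 -> substrate=5 bound=3 product=3
t=7: arr=0 -> substrate=5 bound=3 product=3
t=8: arr=3 -> substrate=7 bound=3 product=4
t=9: arr=0 -> substrate=5 bound=3 product=6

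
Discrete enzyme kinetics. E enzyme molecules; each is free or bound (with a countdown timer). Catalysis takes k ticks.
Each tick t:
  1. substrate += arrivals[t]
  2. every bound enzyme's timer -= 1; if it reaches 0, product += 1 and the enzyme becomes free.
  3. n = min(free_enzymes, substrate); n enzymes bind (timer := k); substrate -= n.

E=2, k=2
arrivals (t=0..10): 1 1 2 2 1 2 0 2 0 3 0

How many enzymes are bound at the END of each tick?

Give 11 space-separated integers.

Answer: 1 2 2 2 2 2 2 2 2 2 2

Derivation:
t=0: arr=1 -> substrate=0 bound=1 product=0
t=1: arr=1 -> substrate=0 bound=2 product=0
t=2: arr=2 -> substrate=1 bound=2 product=1
t=3: arr=2 -> substrate=2 bound=2 product=2
t=4: arr=1 -> substrate=2 bound=2 product=3
t=5: arr=2 -> substrate=3 bound=2 product=4
t=6: arr=0 -> substrate=2 bound=2 product=5
t=7: arr=2 -> substrate=3 bound=2 product=6
t=8: arr=0 -> substrate=2 bound=2 product=7
t=9: arr=3 -> substrate=4 bound=2 product=8
t=10: arr=0 -> substrate=3 bound=2 product=9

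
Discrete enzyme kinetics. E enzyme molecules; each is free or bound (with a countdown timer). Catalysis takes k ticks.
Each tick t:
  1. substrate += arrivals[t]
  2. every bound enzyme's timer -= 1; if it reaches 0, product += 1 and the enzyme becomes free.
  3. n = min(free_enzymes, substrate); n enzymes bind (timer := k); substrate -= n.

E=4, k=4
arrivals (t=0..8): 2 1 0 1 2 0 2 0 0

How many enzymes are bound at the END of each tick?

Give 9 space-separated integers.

Answer: 2 3 3 4 4 3 4 4 2

Derivation:
t=0: arr=2 -> substrate=0 bound=2 product=0
t=1: arr=1 -> substrate=0 bound=3 product=0
t=2: arr=0 -> substrate=0 bound=3 product=0
t=3: arr=1 -> substrate=0 bound=4 product=0
t=4: arr=2 -> substrate=0 bound=4 product=2
t=5: arr=0 -> substrate=0 bound=3 product=3
t=6: arr=2 -> substrate=1 bound=4 product=3
t=7: arr=0 -> substrate=0 bound=4 product=4
t=8: arr=0 -> substrate=0 bound=2 product=6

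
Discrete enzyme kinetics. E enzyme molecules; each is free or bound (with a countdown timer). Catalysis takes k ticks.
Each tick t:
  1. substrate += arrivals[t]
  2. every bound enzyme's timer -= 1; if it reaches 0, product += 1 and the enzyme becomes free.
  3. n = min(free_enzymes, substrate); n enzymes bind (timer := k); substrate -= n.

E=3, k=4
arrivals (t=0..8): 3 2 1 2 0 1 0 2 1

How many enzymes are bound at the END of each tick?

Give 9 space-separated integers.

t=0: arr=3 -> substrate=0 bound=3 product=0
t=1: arr=2 -> substrate=2 bound=3 product=0
t=2: arr=1 -> substrate=3 bound=3 product=0
t=3: arr=2 -> substrate=5 bound=3 product=0
t=4: arr=0 -> substrate=2 bound=3 product=3
t=5: arr=1 -> substrate=3 bound=3 product=3
t=6: arr=0 -> substrate=3 bound=3 product=3
t=7: arr=2 -> substrate=5 bound=3 product=3
t=8: arr=1 -> substrate=3 bound=3 product=6

Answer: 3 3 3 3 3 3 3 3 3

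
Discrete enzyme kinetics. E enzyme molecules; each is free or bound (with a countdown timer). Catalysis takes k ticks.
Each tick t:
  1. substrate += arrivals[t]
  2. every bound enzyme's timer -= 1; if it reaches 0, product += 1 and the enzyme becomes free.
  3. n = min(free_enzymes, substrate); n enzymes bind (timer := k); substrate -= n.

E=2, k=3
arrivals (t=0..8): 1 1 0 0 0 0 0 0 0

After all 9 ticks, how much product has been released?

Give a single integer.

Answer: 2

Derivation:
t=0: arr=1 -> substrate=0 bound=1 product=0
t=1: arr=1 -> substrate=0 bound=2 product=0
t=2: arr=0 -> substrate=0 bound=2 product=0
t=3: arr=0 -> substrate=0 bound=1 product=1
t=4: arr=0 -> substrate=0 bound=0 product=2
t=5: arr=0 -> substrate=0 bound=0 product=2
t=6: arr=0 -> substrate=0 bound=0 product=2
t=7: arr=0 -> substrate=0 bound=0 product=2
t=8: arr=0 -> substrate=0 bound=0 product=2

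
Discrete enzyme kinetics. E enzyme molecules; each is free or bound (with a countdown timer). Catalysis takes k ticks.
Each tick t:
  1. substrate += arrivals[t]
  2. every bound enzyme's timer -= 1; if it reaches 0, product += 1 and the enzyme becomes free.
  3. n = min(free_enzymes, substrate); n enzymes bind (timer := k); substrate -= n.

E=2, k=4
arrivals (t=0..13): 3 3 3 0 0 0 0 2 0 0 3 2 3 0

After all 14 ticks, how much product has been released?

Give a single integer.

t=0: arr=3 -> substrate=1 bound=2 product=0
t=1: arr=3 -> substrate=4 bound=2 product=0
t=2: arr=3 -> substrate=7 bound=2 product=0
t=3: arr=0 -> substrate=7 bound=2 product=0
t=4: arr=0 -> substrate=5 bound=2 product=2
t=5: arr=0 -> substrate=5 bound=2 product=2
t=6: arr=0 -> substrate=5 bound=2 product=2
t=7: arr=2 -> substrate=7 bound=2 product=2
t=8: arr=0 -> substrate=5 bound=2 product=4
t=9: arr=0 -> substrate=5 bound=2 product=4
t=10: arr=3 -> substrate=8 bound=2 product=4
t=11: arr=2 -> substrate=10 bound=2 product=4
t=12: arr=3 -> substrate=11 bound=2 product=6
t=13: arr=0 -> substrate=11 bound=2 product=6

Answer: 6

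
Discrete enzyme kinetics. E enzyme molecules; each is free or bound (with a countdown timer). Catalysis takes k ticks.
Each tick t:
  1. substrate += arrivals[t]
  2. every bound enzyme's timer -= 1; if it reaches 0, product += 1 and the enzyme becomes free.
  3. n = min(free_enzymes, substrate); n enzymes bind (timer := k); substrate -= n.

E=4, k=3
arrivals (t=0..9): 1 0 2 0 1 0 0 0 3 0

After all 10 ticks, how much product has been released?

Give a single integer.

t=0: arr=1 -> substrate=0 bound=1 product=0
t=1: arr=0 -> substrate=0 bound=1 product=0
t=2: arr=2 -> substrate=0 bound=3 product=0
t=3: arr=0 -> substrate=0 bound=2 product=1
t=4: arr=1 -> substrate=0 bound=3 product=1
t=5: arr=0 -> substrate=0 bound=1 product=3
t=6: arr=0 -> substrate=0 bound=1 product=3
t=7: arr=0 -> substrate=0 bound=0 product=4
t=8: arr=3 -> substrate=0 bound=3 product=4
t=9: arr=0 -> substrate=0 bound=3 product=4

Answer: 4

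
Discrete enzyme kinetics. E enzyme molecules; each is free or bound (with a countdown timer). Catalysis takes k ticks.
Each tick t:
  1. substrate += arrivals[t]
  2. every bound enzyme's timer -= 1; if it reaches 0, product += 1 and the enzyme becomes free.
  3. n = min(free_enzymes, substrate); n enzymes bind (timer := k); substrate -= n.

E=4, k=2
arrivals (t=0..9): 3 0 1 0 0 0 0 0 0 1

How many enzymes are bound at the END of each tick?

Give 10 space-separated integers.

Answer: 3 3 1 1 0 0 0 0 0 1

Derivation:
t=0: arr=3 -> substrate=0 bound=3 product=0
t=1: arr=0 -> substrate=0 bound=3 product=0
t=2: arr=1 -> substrate=0 bound=1 product=3
t=3: arr=0 -> substrate=0 bound=1 product=3
t=4: arr=0 -> substrate=0 bound=0 product=4
t=5: arr=0 -> substrate=0 bound=0 product=4
t=6: arr=0 -> substrate=0 bound=0 product=4
t=7: arr=0 -> substrate=0 bound=0 product=4
t=8: arr=0 -> substrate=0 bound=0 product=4
t=9: arr=1 -> substrate=0 bound=1 product=4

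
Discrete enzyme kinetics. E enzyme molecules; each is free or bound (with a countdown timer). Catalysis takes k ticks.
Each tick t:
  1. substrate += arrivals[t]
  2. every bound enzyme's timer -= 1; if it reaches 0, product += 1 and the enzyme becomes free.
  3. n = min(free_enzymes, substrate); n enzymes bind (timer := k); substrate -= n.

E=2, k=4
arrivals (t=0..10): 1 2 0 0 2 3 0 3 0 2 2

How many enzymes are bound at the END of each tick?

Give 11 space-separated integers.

Answer: 1 2 2 2 2 2 2 2 2 2 2

Derivation:
t=0: arr=1 -> substrate=0 bound=1 product=0
t=1: arr=2 -> substrate=1 bound=2 product=0
t=2: arr=0 -> substrate=1 bound=2 product=0
t=3: arr=0 -> substrate=1 bound=2 product=0
t=4: arr=2 -> substrate=2 bound=2 product=1
t=5: arr=3 -> substrate=4 bound=2 product=2
t=6: arr=0 -> substrate=4 bound=2 product=2
t=7: arr=3 -> substrate=7 bound=2 product=2
t=8: arr=0 -> substrate=6 bound=2 product=3
t=9: arr=2 -> substrate=7 bound=2 product=4
t=10: arr=2 -> substrate=9 bound=2 product=4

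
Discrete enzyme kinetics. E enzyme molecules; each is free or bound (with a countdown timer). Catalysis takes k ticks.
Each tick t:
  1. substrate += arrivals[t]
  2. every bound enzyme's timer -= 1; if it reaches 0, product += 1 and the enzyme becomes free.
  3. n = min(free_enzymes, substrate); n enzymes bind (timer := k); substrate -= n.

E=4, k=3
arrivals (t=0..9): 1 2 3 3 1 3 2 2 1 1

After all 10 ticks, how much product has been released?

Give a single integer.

Answer: 9

Derivation:
t=0: arr=1 -> substrate=0 bound=1 product=0
t=1: arr=2 -> substrate=0 bound=3 product=0
t=2: arr=3 -> substrate=2 bound=4 product=0
t=3: arr=3 -> substrate=4 bound=4 product=1
t=4: arr=1 -> substrate=3 bound=4 product=3
t=5: arr=3 -> substrate=5 bound=4 product=4
t=6: arr=2 -> substrate=6 bound=4 product=5
t=7: arr=2 -> substrate=6 bound=4 product=7
t=8: arr=1 -> substrate=6 bound=4 product=8
t=9: arr=1 -> substrate=6 bound=4 product=9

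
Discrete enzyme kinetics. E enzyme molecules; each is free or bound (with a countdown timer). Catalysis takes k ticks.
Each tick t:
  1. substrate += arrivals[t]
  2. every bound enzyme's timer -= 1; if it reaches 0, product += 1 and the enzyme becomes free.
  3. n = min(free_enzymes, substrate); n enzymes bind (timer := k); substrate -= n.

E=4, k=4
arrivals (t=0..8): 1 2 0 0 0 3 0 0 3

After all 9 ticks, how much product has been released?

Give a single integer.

t=0: arr=1 -> substrate=0 bound=1 product=0
t=1: arr=2 -> substrate=0 bound=3 product=0
t=2: arr=0 -> substrate=0 bound=3 product=0
t=3: arr=0 -> substrate=0 bound=3 product=0
t=4: arr=0 -> substrate=0 bound=2 product=1
t=5: arr=3 -> substrate=0 bound=3 product=3
t=6: arr=0 -> substrate=0 bound=3 product=3
t=7: arr=0 -> substrate=0 bound=3 product=3
t=8: arr=3 -> substrate=2 bound=4 product=3

Answer: 3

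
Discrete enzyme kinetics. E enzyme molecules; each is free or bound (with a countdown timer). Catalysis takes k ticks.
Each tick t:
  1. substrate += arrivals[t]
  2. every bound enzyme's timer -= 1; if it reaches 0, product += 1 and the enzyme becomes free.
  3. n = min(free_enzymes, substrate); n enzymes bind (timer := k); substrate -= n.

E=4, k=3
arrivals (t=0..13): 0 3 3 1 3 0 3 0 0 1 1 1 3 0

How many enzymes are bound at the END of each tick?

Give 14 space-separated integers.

Answer: 0 3 4 4 4 4 4 4 4 4 4 4 4 4

Derivation:
t=0: arr=0 -> substrate=0 bound=0 product=0
t=1: arr=3 -> substrate=0 bound=3 product=0
t=2: arr=3 -> substrate=2 bound=4 product=0
t=3: arr=1 -> substrate=3 bound=4 product=0
t=4: arr=3 -> substrate=3 bound=4 product=3
t=5: arr=0 -> substrate=2 bound=4 product=4
t=6: arr=3 -> substrate=5 bound=4 product=4
t=7: arr=0 -> substrate=2 bound=4 product=7
t=8: arr=0 -> substrate=1 bound=4 product=8
t=9: arr=1 -> substrate=2 bound=4 product=8
t=10: arr=1 -> substrate=0 bound=4 product=11
t=11: arr=1 -> substrate=0 bound=4 product=12
t=12: arr=3 -> substrate=3 bound=4 product=12
t=13: arr=0 -> substrate=0 bound=4 product=15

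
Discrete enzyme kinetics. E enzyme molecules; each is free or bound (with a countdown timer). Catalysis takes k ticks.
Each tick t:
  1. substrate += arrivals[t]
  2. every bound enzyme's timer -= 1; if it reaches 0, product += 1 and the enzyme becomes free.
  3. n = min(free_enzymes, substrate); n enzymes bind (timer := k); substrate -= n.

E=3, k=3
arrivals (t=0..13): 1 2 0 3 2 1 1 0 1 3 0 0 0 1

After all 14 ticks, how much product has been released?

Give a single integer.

t=0: arr=1 -> substrate=0 bound=1 product=0
t=1: arr=2 -> substrate=0 bound=3 product=0
t=2: arr=0 -> substrate=0 bound=3 product=0
t=3: arr=3 -> substrate=2 bound=3 product=1
t=4: arr=2 -> substrate=2 bound=3 product=3
t=5: arr=1 -> substrate=3 bound=3 product=3
t=6: arr=1 -> substrate=3 bound=3 product=4
t=7: arr=0 -> substrate=1 bound=3 product=6
t=8: arr=1 -> substrate=2 bound=3 product=6
t=9: arr=3 -> substrate=4 bound=3 product=7
t=10: arr=0 -> substrate=2 bound=3 product=9
t=11: arr=0 -> substrate=2 bound=3 product=9
t=12: arr=0 -> substrate=1 bound=3 product=10
t=13: arr=1 -> substrate=0 bound=3 product=12

Answer: 12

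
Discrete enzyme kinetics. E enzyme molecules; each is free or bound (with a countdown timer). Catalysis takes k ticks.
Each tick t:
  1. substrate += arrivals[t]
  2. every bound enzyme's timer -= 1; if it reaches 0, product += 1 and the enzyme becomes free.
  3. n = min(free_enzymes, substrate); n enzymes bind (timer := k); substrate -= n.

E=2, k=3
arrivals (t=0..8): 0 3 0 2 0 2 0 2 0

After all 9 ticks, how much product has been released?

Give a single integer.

Answer: 4

Derivation:
t=0: arr=0 -> substrate=0 bound=0 product=0
t=1: arr=3 -> substrate=1 bound=2 product=0
t=2: arr=0 -> substrate=1 bound=2 product=0
t=3: arr=2 -> substrate=3 bound=2 product=0
t=4: arr=0 -> substrate=1 bound=2 product=2
t=5: arr=2 -> substrate=3 bound=2 product=2
t=6: arr=0 -> substrate=3 bound=2 product=2
t=7: arr=2 -> substrate=3 bound=2 product=4
t=8: arr=0 -> substrate=3 bound=2 product=4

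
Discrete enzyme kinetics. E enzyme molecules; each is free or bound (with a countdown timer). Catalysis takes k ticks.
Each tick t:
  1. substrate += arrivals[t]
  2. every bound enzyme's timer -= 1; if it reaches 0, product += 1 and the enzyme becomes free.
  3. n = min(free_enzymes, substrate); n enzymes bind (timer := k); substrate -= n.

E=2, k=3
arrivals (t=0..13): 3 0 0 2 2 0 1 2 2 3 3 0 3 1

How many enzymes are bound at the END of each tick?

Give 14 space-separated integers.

t=0: arr=3 -> substrate=1 bound=2 product=0
t=1: arr=0 -> substrate=1 bound=2 product=0
t=2: arr=0 -> substrate=1 bound=2 product=0
t=3: arr=2 -> substrate=1 bound=2 product=2
t=4: arr=2 -> substrate=3 bound=2 product=2
t=5: arr=0 -> substrate=3 bound=2 product=2
t=6: arr=1 -> substrate=2 bound=2 product=4
t=7: arr=2 -> substrate=4 bound=2 product=4
t=8: arr=2 -> substrate=6 bound=2 product=4
t=9: arr=3 -> substrate=7 bound=2 product=6
t=10: arr=3 -> substrate=10 bound=2 product=6
t=11: arr=0 -> substrate=10 bound=2 product=6
t=12: arr=3 -> substrate=11 bound=2 product=8
t=13: arr=1 -> substrate=12 bound=2 product=8

Answer: 2 2 2 2 2 2 2 2 2 2 2 2 2 2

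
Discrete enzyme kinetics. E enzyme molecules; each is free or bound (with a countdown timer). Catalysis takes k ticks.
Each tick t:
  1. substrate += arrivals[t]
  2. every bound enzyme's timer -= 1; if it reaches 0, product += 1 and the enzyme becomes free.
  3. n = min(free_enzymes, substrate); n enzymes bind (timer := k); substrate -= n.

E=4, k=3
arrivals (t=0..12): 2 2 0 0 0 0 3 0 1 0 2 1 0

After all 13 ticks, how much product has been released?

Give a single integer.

t=0: arr=2 -> substrate=0 bound=2 product=0
t=1: arr=2 -> substrate=0 bound=4 product=0
t=2: arr=0 -> substrate=0 bound=4 product=0
t=3: arr=0 -> substrate=0 bound=2 product=2
t=4: arr=0 -> substrate=0 bound=0 product=4
t=5: arr=0 -> substrate=0 bound=0 product=4
t=6: arr=3 -> substrate=0 bound=3 product=4
t=7: arr=0 -> substrate=0 bound=3 product=4
t=8: arr=1 -> substrate=0 bound=4 product=4
t=9: arr=0 -> substrate=0 bound=1 product=7
t=10: arr=2 -> substrate=0 bound=3 product=7
t=11: arr=1 -> substrate=0 bound=3 product=8
t=12: arr=0 -> substrate=0 bound=3 product=8

Answer: 8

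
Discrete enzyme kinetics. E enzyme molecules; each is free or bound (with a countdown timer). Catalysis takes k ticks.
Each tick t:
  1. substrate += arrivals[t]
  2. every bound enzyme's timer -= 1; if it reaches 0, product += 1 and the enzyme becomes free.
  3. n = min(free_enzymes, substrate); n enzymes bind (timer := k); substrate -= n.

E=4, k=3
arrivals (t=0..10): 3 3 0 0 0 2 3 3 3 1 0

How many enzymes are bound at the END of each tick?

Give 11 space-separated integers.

Answer: 3 4 4 3 2 4 4 4 4 4 4

Derivation:
t=0: arr=3 -> substrate=0 bound=3 product=0
t=1: arr=3 -> substrate=2 bound=4 product=0
t=2: arr=0 -> substrate=2 bound=4 product=0
t=3: arr=0 -> substrate=0 bound=3 product=3
t=4: arr=0 -> substrate=0 bound=2 product=4
t=5: arr=2 -> substrate=0 bound=4 product=4
t=6: arr=3 -> substrate=1 bound=4 product=6
t=7: arr=3 -> substrate=4 bound=4 product=6
t=8: arr=3 -> substrate=5 bound=4 product=8
t=9: arr=1 -> substrate=4 bound=4 product=10
t=10: arr=0 -> substrate=4 bound=4 product=10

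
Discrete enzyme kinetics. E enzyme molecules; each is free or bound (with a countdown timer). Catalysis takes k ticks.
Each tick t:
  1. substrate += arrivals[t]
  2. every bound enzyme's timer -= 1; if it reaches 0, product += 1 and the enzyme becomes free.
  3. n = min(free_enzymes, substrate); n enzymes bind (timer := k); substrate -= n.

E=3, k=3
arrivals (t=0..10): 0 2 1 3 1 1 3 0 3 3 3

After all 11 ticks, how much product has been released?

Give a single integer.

Answer: 8

Derivation:
t=0: arr=0 -> substrate=0 bound=0 product=0
t=1: arr=2 -> substrate=0 bound=2 product=0
t=2: arr=1 -> substrate=0 bound=3 product=0
t=3: arr=3 -> substrate=3 bound=3 product=0
t=4: arr=1 -> substrate=2 bound=3 product=2
t=5: arr=1 -> substrate=2 bound=3 product=3
t=6: arr=3 -> substrate=5 bound=3 product=3
t=7: arr=0 -> substrate=3 bound=3 product=5
t=8: arr=3 -> substrate=5 bound=3 product=6
t=9: arr=3 -> substrate=8 bound=3 product=6
t=10: arr=3 -> substrate=9 bound=3 product=8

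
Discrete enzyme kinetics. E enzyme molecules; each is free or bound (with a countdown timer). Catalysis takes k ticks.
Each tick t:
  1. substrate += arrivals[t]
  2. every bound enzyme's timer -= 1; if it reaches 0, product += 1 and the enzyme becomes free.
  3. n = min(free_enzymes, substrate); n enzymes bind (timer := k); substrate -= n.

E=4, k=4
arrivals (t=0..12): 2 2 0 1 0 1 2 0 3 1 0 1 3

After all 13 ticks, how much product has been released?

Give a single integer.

Answer: 9

Derivation:
t=0: arr=2 -> substrate=0 bound=2 product=0
t=1: arr=2 -> substrate=0 bound=4 product=0
t=2: arr=0 -> substrate=0 bound=4 product=0
t=3: arr=1 -> substrate=1 bound=4 product=0
t=4: arr=0 -> substrate=0 bound=3 product=2
t=5: arr=1 -> substrate=0 bound=2 product=4
t=6: arr=2 -> substrate=0 bound=4 product=4
t=7: arr=0 -> substrate=0 bound=4 product=4
t=8: arr=3 -> substrate=2 bound=4 product=5
t=9: arr=1 -> substrate=2 bound=4 product=6
t=10: arr=0 -> substrate=0 bound=4 product=8
t=11: arr=1 -> substrate=1 bound=4 product=8
t=12: arr=3 -> substrate=3 bound=4 product=9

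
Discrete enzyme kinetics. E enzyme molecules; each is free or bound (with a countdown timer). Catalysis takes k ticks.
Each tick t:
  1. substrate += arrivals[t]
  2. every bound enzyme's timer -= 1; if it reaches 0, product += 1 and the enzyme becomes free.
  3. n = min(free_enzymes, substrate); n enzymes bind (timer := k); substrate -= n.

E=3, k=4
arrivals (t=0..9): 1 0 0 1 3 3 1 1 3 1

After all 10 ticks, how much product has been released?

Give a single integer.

t=0: arr=1 -> substrate=0 bound=1 product=0
t=1: arr=0 -> substrate=0 bound=1 product=0
t=2: arr=0 -> substrate=0 bound=1 product=0
t=3: arr=1 -> substrate=0 bound=2 product=0
t=4: arr=3 -> substrate=1 bound=3 product=1
t=5: arr=3 -> substrate=4 bound=3 product=1
t=6: arr=1 -> substrate=5 bound=3 product=1
t=7: arr=1 -> substrate=5 bound=3 product=2
t=8: arr=3 -> substrate=6 bound=3 product=4
t=9: arr=1 -> substrate=7 bound=3 product=4

Answer: 4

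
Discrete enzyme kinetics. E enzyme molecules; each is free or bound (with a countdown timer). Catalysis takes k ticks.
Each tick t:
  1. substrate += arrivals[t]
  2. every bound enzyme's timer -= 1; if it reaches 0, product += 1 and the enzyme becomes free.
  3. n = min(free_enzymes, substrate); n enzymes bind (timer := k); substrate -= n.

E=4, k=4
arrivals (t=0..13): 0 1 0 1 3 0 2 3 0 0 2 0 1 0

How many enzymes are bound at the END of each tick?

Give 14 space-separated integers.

Answer: 0 1 1 2 4 4 4 4 4 4 4 4 4 4

Derivation:
t=0: arr=0 -> substrate=0 bound=0 product=0
t=1: arr=1 -> substrate=0 bound=1 product=0
t=2: arr=0 -> substrate=0 bound=1 product=0
t=3: arr=1 -> substrate=0 bound=2 product=0
t=4: arr=3 -> substrate=1 bound=4 product=0
t=5: arr=0 -> substrate=0 bound=4 product=1
t=6: arr=2 -> substrate=2 bound=4 product=1
t=7: arr=3 -> substrate=4 bound=4 product=2
t=8: arr=0 -> substrate=2 bound=4 product=4
t=9: arr=0 -> substrate=1 bound=4 product=5
t=10: arr=2 -> substrate=3 bound=4 product=5
t=11: arr=0 -> substrate=2 bound=4 product=6
t=12: arr=1 -> substrate=1 bound=4 product=8
t=13: arr=0 -> substrate=0 bound=4 product=9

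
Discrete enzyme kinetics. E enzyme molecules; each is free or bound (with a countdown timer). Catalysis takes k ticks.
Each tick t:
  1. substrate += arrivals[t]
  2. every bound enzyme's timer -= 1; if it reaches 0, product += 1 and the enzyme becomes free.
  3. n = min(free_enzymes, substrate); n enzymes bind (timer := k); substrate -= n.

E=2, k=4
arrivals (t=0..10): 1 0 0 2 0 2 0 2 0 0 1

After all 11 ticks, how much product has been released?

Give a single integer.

Answer: 3

Derivation:
t=0: arr=1 -> substrate=0 bound=1 product=0
t=1: arr=0 -> substrate=0 bound=1 product=0
t=2: arr=0 -> substrate=0 bound=1 product=0
t=3: arr=2 -> substrate=1 bound=2 product=0
t=4: arr=0 -> substrate=0 bound=2 product=1
t=5: arr=2 -> substrate=2 bound=2 product=1
t=6: arr=0 -> substrate=2 bound=2 product=1
t=7: arr=2 -> substrate=3 bound=2 product=2
t=8: arr=0 -> substrate=2 bound=2 product=3
t=9: arr=0 -> substrate=2 bound=2 product=3
t=10: arr=1 -> substrate=3 bound=2 product=3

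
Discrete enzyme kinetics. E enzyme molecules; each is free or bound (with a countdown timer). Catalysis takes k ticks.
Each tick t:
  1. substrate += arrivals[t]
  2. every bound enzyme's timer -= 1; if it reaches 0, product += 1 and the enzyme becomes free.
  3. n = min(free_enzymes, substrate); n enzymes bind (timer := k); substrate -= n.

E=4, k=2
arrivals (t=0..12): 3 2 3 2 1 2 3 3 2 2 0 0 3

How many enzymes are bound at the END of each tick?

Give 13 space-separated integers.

t=0: arr=3 -> substrate=0 bound=3 product=0
t=1: arr=2 -> substrate=1 bound=4 product=0
t=2: arr=3 -> substrate=1 bound=4 product=3
t=3: arr=2 -> substrate=2 bound=4 product=4
t=4: arr=1 -> substrate=0 bound=4 product=7
t=5: arr=2 -> substrate=1 bound=4 product=8
t=6: arr=3 -> substrate=1 bound=4 product=11
t=7: arr=3 -> substrate=3 bound=4 product=12
t=8: arr=2 -> substrate=2 bound=4 product=15
t=9: arr=2 -> substrate=3 bound=4 product=16
t=10: arr=0 -> substrate=0 bound=4 product=19
t=11: arr=0 -> substrate=0 bound=3 product=20
t=12: arr=3 -> substrate=0 bound=3 product=23

Answer: 3 4 4 4 4 4 4 4 4 4 4 3 3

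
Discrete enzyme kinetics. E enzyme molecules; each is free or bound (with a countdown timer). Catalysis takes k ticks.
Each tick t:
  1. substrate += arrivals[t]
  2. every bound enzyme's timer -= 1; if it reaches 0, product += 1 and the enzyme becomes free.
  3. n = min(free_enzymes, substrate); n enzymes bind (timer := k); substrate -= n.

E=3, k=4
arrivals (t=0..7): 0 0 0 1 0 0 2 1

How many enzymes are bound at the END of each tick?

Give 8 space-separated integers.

t=0: arr=0 -> substrate=0 bound=0 product=0
t=1: arr=0 -> substrate=0 bound=0 product=0
t=2: arr=0 -> substrate=0 bound=0 product=0
t=3: arr=1 -> substrate=0 bound=1 product=0
t=4: arr=0 -> substrate=0 bound=1 product=0
t=5: arr=0 -> substrate=0 bound=1 product=0
t=6: arr=2 -> substrate=0 bound=3 product=0
t=7: arr=1 -> substrate=0 bound=3 product=1

Answer: 0 0 0 1 1 1 3 3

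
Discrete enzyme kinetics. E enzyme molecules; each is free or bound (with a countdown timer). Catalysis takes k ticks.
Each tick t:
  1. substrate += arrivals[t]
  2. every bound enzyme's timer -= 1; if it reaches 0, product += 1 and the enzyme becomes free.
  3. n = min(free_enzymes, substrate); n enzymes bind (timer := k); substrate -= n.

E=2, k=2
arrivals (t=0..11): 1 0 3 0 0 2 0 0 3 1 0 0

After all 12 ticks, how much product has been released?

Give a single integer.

t=0: arr=1 -> substrate=0 bound=1 product=0
t=1: arr=0 -> substrate=0 bound=1 product=0
t=2: arr=3 -> substrate=1 bound=2 product=1
t=3: arr=0 -> substrate=1 bound=2 product=1
t=4: arr=0 -> substrate=0 bound=1 product=3
t=5: arr=2 -> substrate=1 bound=2 product=3
t=6: arr=0 -> substrate=0 bound=2 product=4
t=7: arr=0 -> substrate=0 bound=1 product=5
t=8: arr=3 -> substrate=1 bound=2 product=6
t=9: arr=1 -> substrate=2 bound=2 product=6
t=10: arr=0 -> substrate=0 bound=2 product=8
t=11: arr=0 -> substrate=0 bound=2 product=8

Answer: 8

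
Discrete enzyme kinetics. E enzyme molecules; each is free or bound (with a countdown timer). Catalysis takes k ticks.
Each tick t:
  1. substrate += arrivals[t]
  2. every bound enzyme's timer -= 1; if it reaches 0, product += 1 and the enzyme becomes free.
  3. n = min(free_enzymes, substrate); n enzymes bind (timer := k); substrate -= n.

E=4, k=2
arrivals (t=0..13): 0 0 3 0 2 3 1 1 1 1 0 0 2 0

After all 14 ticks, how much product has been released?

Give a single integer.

t=0: arr=0 -> substrate=0 bound=0 product=0
t=1: arr=0 -> substrate=0 bound=0 product=0
t=2: arr=3 -> substrate=0 bound=3 product=0
t=3: arr=0 -> substrate=0 bound=3 product=0
t=4: arr=2 -> substrate=0 bound=2 product=3
t=5: arr=3 -> substrate=1 bound=4 product=3
t=6: arr=1 -> substrate=0 bound=4 product=5
t=7: arr=1 -> substrate=0 bound=3 product=7
t=8: arr=1 -> substrate=0 bound=2 product=9
t=9: arr=1 -> substrate=0 bound=2 product=10
t=10: arr=0 -> substrate=0 bound=1 product=11
t=11: arr=0 -> substrate=0 bound=0 product=12
t=12: arr=2 -> substrate=0 bound=2 product=12
t=13: arr=0 -> substrate=0 bound=2 product=12

Answer: 12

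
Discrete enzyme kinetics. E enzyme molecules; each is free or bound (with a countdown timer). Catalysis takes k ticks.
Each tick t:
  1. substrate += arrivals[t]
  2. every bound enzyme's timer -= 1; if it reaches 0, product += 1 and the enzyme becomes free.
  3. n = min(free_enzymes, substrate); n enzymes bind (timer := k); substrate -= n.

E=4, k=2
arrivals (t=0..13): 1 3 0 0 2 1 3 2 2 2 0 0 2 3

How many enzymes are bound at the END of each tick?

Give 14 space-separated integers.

Answer: 1 4 3 0 2 3 4 4 4 4 2 1 2 4

Derivation:
t=0: arr=1 -> substrate=0 bound=1 product=0
t=1: arr=3 -> substrate=0 bound=4 product=0
t=2: arr=0 -> substrate=0 bound=3 product=1
t=3: arr=0 -> substrate=0 bound=0 product=4
t=4: arr=2 -> substrate=0 bound=2 product=4
t=5: arr=1 -> substrate=0 bound=3 product=4
t=6: arr=3 -> substrate=0 bound=4 product=6
t=7: arr=2 -> substrate=1 bound=4 product=7
t=8: arr=2 -> substrate=0 bound=4 product=10
t=9: arr=2 -> substrate=1 bound=4 product=11
t=10: arr=0 -> substrate=0 bound=2 product=14
t=11: arr=0 -> substrate=0 bound=1 product=15
t=12: arr=2 -> substrate=0 bound=2 product=16
t=13: arr=3 -> substrate=1 bound=4 product=16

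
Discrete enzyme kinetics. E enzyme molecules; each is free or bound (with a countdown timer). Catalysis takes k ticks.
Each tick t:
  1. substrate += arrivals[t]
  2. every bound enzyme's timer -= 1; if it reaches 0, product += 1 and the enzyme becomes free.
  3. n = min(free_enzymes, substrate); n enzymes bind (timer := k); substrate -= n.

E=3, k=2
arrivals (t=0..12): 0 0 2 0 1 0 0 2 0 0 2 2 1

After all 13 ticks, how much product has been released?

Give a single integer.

t=0: arr=0 -> substrate=0 bound=0 product=0
t=1: arr=0 -> substrate=0 bound=0 product=0
t=2: arr=2 -> substrate=0 bound=2 product=0
t=3: arr=0 -> substrate=0 bound=2 product=0
t=4: arr=1 -> substrate=0 bound=1 product=2
t=5: arr=0 -> substrate=0 bound=1 product=2
t=6: arr=0 -> substrate=0 bound=0 product=3
t=7: arr=2 -> substrate=0 bound=2 product=3
t=8: arr=0 -> substrate=0 bound=2 product=3
t=9: arr=0 -> substrate=0 bound=0 product=5
t=10: arr=2 -> substrate=0 bound=2 product=5
t=11: arr=2 -> substrate=1 bound=3 product=5
t=12: arr=1 -> substrate=0 bound=3 product=7

Answer: 7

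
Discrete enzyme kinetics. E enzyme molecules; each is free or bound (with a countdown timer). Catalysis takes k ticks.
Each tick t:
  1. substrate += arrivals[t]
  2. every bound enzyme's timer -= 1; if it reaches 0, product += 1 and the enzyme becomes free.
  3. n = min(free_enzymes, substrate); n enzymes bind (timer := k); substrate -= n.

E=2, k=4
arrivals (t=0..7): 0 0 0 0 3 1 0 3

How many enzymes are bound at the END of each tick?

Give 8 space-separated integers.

t=0: arr=0 -> substrate=0 bound=0 product=0
t=1: arr=0 -> substrate=0 bound=0 product=0
t=2: arr=0 -> substrate=0 bound=0 product=0
t=3: arr=0 -> substrate=0 bound=0 product=0
t=4: arr=3 -> substrate=1 bound=2 product=0
t=5: arr=1 -> substrate=2 bound=2 product=0
t=6: arr=0 -> substrate=2 bound=2 product=0
t=7: arr=3 -> substrate=5 bound=2 product=0

Answer: 0 0 0 0 2 2 2 2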